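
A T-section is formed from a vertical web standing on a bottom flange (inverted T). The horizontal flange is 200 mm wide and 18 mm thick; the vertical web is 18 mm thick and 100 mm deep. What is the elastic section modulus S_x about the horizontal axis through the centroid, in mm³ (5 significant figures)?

S_x ≈ 6.4639 × 10⁴ mm³

Decompose the section into non-overlapping parts with the origin at the bottom-left of its bounding rectangle.
Flange: 200 × 18, A = 3 600 mm², y = 9 mm, Ī = 97 200 mm⁴.
Web: 18 × 100, A = 1 800 mm², y = 68 mm, Ī = 1 500 000 mm⁴.
Centroid: ȳ = ΣA·y / ΣA = 28.66667 mm.
Transfer each piece to the horizontal axis through the centroid using Ī + A·d² with d = y − 28.66667:
  flange: d = -19.66667 mm → contributes +1 489 600 mm⁴
  web: d = 39.33333 mm → contributes +4 284 800 mm⁴
Total I = 5 774 400 mm⁴.
Extreme fibre distance c = 89.33333 mm; S = I/c = 64638.81 mm³.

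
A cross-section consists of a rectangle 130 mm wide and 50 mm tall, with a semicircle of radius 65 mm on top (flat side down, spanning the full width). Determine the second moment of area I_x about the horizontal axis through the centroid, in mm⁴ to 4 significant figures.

I_x ≈ 1.239 × 10⁷ mm⁴

Treat the section as a set of non-overlapping primitives; coordinates are from the bounding-box lower-left.
Rectangular body: 130 × 50, A = 6 500 mm², y = 25 mm, Ī = 1 354 167 mm⁴.
Semicircular cap: semicircle r = 65, A = 6636.61 mm², y = 77.5869 mm, Ī = 1 959 230 mm⁴.
Centroid: ȳ = ΣA·y / ΣA = 51.5669 mm.
Transfer each piece to the horizontal axis through the centroid using Ī + A·d² with d = y − 51.5669:
  rectangular body: d = -26.5669 mm → contributes +5 941 857 mm⁴
  semicircular cap: d = 26.02 mm → contributes +6 452 483 mm⁴
Total I = 12 394 339 mm⁴.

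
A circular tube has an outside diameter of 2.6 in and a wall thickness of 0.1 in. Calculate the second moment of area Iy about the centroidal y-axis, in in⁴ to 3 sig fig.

Iy ≈ 0.615 in⁴

Break the section into simple shapes (no overlaps), measuring from the bottom-left corner of the bounding box.
Outer circle: ⌀2.6, A = 5.3093 in², x = 1.3 in, Ī = 2.2432 in⁴.
Bore (subtracted): ⌀2.4, A = 4.5239 in², x = 1.3 in, Ī = 1.6286 in⁴.
By symmetry the centroid is at mid-width, x̄ = 1.3 in.
All pieces are centred on the centroidal y-axis, so I = ΣĪ (holes subtracted) = 0.61457 in⁴.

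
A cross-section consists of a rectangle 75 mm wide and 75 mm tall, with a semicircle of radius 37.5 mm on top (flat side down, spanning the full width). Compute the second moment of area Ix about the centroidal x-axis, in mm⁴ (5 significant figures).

Ix ≈ 7.3792 × 10⁶ mm⁴

Treat the section as a set of non-overlapping primitives; coordinates are from the bounding-box lower-left.
Rectangular body: 75 × 75, A = 5 625 mm², y = 37.5 mm, Ī = 2 636 719 mm⁴.
Semicircular cap: semicircle r = 37.5, A = 2208.932 mm², y = 90.91549 mm, Ī = 217048.7 mm⁴.
Centroid: ȳ = ΣA·y / ΣA = 52.56156 mm.
Transfer each piece to the centroidal x-axis using Ī + A·d² with d = y − 52.56156:
  rectangular body: d = -15.06156 mm → contributes +3 912 753 mm⁴
  semicircular cap: d = 38.35394 mm → contributes +3 466 442 mm⁴
Total I = 7 379 195 mm⁴.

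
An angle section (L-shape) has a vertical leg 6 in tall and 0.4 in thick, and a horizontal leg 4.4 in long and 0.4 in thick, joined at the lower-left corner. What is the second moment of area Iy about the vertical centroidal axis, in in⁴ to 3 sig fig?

Split into non-overlapping primitives; take the origin at the lower-left of the bounding box.
Vertical leg: 0.4 × 6, A = 2.4 in², x = 0.2 in, Ī = 0.032 in⁴.
Horizontal leg (remainder): 4 × 0.4, A = 1.6 in², x = 2.4 in, Ī = 2.1333 in⁴.
Centroid: x̄ = ΣA·x / ΣA = 1.08 in.
Transfer each piece to the vertical centroidal axis using Ī + A·d² with d = x − 1.08:
  vertical leg: d = -0.88 in → contributes +1.8906 in⁴
  horizontal leg (remainder): d = 1.32 in → contributes +4.9212 in⁴
Total I = 6.8117 in⁴.

Iy ≈ 6.81 in⁴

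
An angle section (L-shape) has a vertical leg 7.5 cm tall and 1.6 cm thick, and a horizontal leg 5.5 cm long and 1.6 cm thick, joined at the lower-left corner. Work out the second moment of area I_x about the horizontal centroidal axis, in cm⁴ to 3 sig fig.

I_x ≈ 93.3 cm⁴

Treat the section as a set of non-overlapping primitives; coordinates are from the bounding-box lower-left.
Vertical leg: 1.6 × 7.5, A = 12 cm², y = 3.75 cm, Ī = 56.25 cm⁴.
Horizontal leg (remainder): 3.9 × 1.6, A = 6.24 cm², y = 0.8 cm, Ī = 1.3312 cm⁴.
Centroid: ȳ = ΣA·y / ΣA = 2.7408 cm.
Transfer each piece to the horizontal centroidal axis using Ī + A·d² with d = y − 2.7408:
  vertical leg: d = 1.0092 cm → contributes +68.472 cm⁴
  horizontal leg (remainder): d = -1.9408 cm → contributes +24.835 cm⁴
Total I = 93.307 cm⁴.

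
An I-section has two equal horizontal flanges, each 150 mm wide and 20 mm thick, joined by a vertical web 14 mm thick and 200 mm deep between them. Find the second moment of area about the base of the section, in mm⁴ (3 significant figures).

I_base ≈ 2.09 × 10⁸ mm⁴

Decompose the section into non-overlapping parts with the origin at the bottom-left of its bounding rectangle.
Bottom flange: 150 × 20, A = 3 000 mm², y = 10 mm, Ī = 100 000 mm⁴.
Web: 14 × 200, A = 2 800 mm², y = 120 mm, Ī = 9 333 333 mm⁴.
Top flange: 150 × 20, A = 3 000 mm², y = 230 mm, Ī = 100 000 mm⁴.
Transfer each piece to the bottom edge using Ī + A·d² with d = y − 0:
  bottom flange: d = 10 mm → contributes +400 000 mm⁴
  web: d = 120 mm → contributes +49 653 333 mm⁴
  top flange: d = 230 mm → contributes +158 800 000 mm⁴
Total I = 208 853 333 mm⁴.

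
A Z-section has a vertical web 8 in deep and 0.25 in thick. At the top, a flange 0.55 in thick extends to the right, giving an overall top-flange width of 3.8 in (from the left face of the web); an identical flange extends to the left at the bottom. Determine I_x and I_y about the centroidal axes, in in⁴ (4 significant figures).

I_x ≈ 64.95 in⁴, I_y ≈ 18.21 in⁴

Break the section into simple shapes (no overlaps), measuring from the bottom-left corner of the bounding box.
Web: 0.25 × 8, A = 2 in², y = 4 in, Ī = 10.6667 in⁴.
Top flange (beyond web): 3.55 × 0.55, A = 1.9525 in², y = 7.725 in, Ī = 0.0492193 in⁴.
Bottom flange (beyond web): 3.55 × 0.55, A = 1.9525 in², y = 0.275 in, Ī = 0.0492193 in⁴.
Centroid: ȳ = ΣA·y / ΣA = 4 in.
Transfer each piece to the centroidal x-axis using Ī + A·d² with d = y − 4:
  web: d = 0 in → contributes +10.6667 in⁴
  top flange (beyond web): d = 3.725 in → contributes +27.1414 in⁴
  bottom flange (beyond web): d = -3.725 in → contributes +27.1414 in⁴
Total I = 64.9494 in⁴.
For the y-axis: x̄ = 3.675 in.
Repeating about the centroidal y-axis gives I_y = 18.2085 in⁴.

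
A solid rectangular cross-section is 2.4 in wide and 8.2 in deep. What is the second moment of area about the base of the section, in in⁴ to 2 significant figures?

I_base ≈ 440 in⁴

The section: 2.4 × 8.2, A = 19.68 in², y = 4.1 in, Ī = 110.3 in⁴.
Transfer it to the bottom edge using Ī + A·d² with d = y − 0:
  the section: d = 4.1 in → contributes +441.1 in⁴
Total I = 441.1 in⁴.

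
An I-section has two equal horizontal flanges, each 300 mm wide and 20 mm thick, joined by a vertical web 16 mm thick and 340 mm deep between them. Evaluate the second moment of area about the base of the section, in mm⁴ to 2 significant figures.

I_base ≈ 1.1 × 10⁹ mm⁴

Decompose the section into non-overlapping parts with the origin at the bottom-left of its bounding rectangle.
Bottom flange: 300 × 20, A = 6 000 mm², y = 10 mm, Ī = 200 000 mm⁴.
Web: 16 × 340, A = 5 440 mm², y = 190 mm, Ī = 52 405 333 mm⁴.
Top flange: 300 × 20, A = 6 000 mm², y = 370 mm, Ī = 200 000 mm⁴.
Transfer each piece to the base of the section using Ī + A·d² with d = y − 0:
  bottom flange: d = 10 mm → contributes +800 000 mm⁴
  web: d = 190 mm → contributes +248 789 333 mm⁴
  top flange: d = 370 mm → contributes +821 600 000 mm⁴
Total I = 1 071 189 333 mm⁴.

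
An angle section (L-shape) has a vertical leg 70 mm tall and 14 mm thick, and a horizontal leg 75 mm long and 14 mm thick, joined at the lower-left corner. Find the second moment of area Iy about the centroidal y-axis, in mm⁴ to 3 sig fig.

Iy ≈ 9.23 × 10⁵ mm⁴

Split into non-overlapping primitives; take the origin at the lower-left of the bounding box.
Vertical leg: 14 × 70, A = 980 mm², x = 7 mm, Ī = 16 007 mm⁴.
Horizontal leg (remainder): 61 × 14, A = 854 mm², x = 44.5 mm, Ī = 264 811 mm⁴.
Centroid: x̄ = ΣA·x / ΣA = 24.462 mm.
Transfer each piece to the centroidal y-axis using Ī + A·d² with d = x − 24.462:
  vertical leg: d = -17.462 mm → contributes +314 824 mm⁴
  horizontal leg (remainder): d = 20.038 mm → contributes +607 716 mm⁴
Total I = 922 540 mm⁴.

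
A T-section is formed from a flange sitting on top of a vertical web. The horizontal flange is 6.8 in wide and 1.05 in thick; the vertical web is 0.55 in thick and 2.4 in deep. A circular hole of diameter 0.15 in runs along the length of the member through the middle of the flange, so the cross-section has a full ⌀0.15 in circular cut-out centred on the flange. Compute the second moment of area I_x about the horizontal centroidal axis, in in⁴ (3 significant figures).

Decompose the section into non-overlapping parts with the origin at the bottom-left of its bounding rectangle.
Flange: 6.8 × 1.05, A = 7.14 in², y = 2.925 in, Ī = 0.65599 in⁴.
Web: 0.55 × 2.4, A = 1.32 in², y = 1.2 in, Ī = 0.6336 in⁴.
Hole (subtracted): ⌀0.15, A = 0.017671 in², y = 2.925 in, Ī = 0.00002485 in⁴.
Centroid: ȳ = ΣA·y / ΣA = 2.6553 in.
Transfer each piece to the horizontal centroidal axis using Ī + A·d² with d = y − 2.6553:
  flange: d = 0.26971 in → contributes +1.1754 in⁴
  web: d = -1.4553 in → contributes +3.4292 in⁴
  hole: d = 0.26971 in → contributes −0.0013104 in⁴
Total I = 4.6033 in⁴.

I_x ≈ 4.60 in⁴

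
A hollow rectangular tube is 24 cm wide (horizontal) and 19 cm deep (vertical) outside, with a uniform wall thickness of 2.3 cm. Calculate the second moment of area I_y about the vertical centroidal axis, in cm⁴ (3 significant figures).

I_y ≈ 1.31 × 10⁴ cm⁴

Break the section into simple shapes (no overlaps), measuring from the bottom-left corner of the bounding box.
Outer rectangle: 24 × 19, A = 456 cm², x = 12 cm, Ī = 21 888 cm⁴.
Inner void (subtracted): 19.4 × 14.4, A = 279.36 cm², x = 12 cm, Ī = 8761.7 cm⁴.
By symmetry the centroid is at mid-width, x̄ = 12 cm.
All pieces are centred on the vertical centroidal axis, so I = ΣĪ (holes subtracted) = 13 126 cm⁴.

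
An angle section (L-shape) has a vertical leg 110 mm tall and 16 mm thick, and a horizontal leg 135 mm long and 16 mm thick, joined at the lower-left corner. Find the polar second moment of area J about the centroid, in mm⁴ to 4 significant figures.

Treat the section as a set of non-overlapping primitives; coordinates are from the bounding-box lower-left.
Vertical leg: 16 × 110, A = 1 760 mm², y = 55 mm, Ī = 1 774 667 mm⁴.
Horizontal leg (remainder): 119 × 16, A = 1 904 mm², y = 8 mm, Ī = 40618.7 mm⁴.
Centroid: ȳ = ΣA·y / ΣA = 30.5764 mm.
Transfer each piece to the centroidal x-axis using Ī + A·d² with d = y − 30.5764:
  vertical leg: d = 24.4236 mm → contributes +2 824 527 mm⁴
  horizontal leg (remainder): d = -22.5764 mm → contributes +1 011 077 mm⁴
Total I = 3 835 604 mm⁴.
For the y-axis: x̄ = 43.0764 mm.
Repeating about the centroidal y-axis gives I_y = 6 451 504 mm⁴.
Polar second moment: J = I_x + I_y = 10 287 108 mm⁴.

J ≈ 1.029 × 10⁷ mm⁴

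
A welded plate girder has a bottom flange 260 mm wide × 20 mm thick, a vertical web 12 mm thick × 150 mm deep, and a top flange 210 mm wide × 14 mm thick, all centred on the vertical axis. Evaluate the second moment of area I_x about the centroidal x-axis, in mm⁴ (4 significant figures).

I_x ≈ 5.687 × 10⁷ mm⁴

Break the section into simple shapes (no overlaps), measuring from the bottom-left corner of the bounding box.
Bottom plate: 260 × 20, A = 5 200 mm², y = 10 mm, Ī = 173 333 mm⁴.
Web plate: 12 × 150, A = 1 800 mm², y = 95 mm, Ī = 3 375 000 mm⁴.
Top plate: 210 × 14, A = 2 940 mm², y = 177 mm, Ī = 48 020 mm⁴.
Centroid: ȳ = ΣA·y / ΣA = 74.7867 mm.
Transfer each piece to the centroidal x-axis using Ī + A·d² with d = y − 74.7867:
  bottom plate: d = -64.7867 mm → contributes +21 999 393 mm⁴
  web plate: d = 20.2133 mm → contributes +4 110 438 mm⁴
  top plate: d = 102.213 mm → contributes +30 763 830 mm⁴
Total I = 56 873 661 mm⁴.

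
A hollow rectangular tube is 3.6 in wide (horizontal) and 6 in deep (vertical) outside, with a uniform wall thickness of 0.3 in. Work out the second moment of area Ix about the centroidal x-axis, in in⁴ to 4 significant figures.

Decompose the section into non-overlapping parts with the origin at the bottom-left of its bounding rectangle.
Outer rectangle: 3.6 × 6, A = 21.6 in², y = 3 in, Ī = 64.8 in⁴.
Inner void (subtracted): 3 × 5.4, A = 16.2 in², y = 3 in, Ī = 39.366 in⁴.
By symmetry the centroid is at mid-height, ȳ = 3 in.
All pieces are centred on the centroidal x-axis, so I = ΣĪ (holes subtracted) = 25.434 in⁴.

Ix ≈ 25.43 in⁴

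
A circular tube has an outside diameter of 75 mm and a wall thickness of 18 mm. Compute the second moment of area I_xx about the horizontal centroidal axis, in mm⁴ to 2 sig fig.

Decompose the section into non-overlapping parts with the origin at the bottom-left of its bounding rectangle.
Outer circle: ⌀75, A = 4 418 mm², y = 37.5 mm, Ī = 1 553 156 mm⁴.
Bore (subtracted): ⌀39, A = 1 195 mm², y = 37.5 mm, Ī = 113 561 mm⁴.
By symmetry the centroid is at mid-height, ȳ = 37.5 mm.
All pieces are centred on the horizontal centroidal axis, so I = ΣĪ (holes subtracted) = 1 439 595 mm⁴.

I_xx ≈ 1.4 × 10⁶ mm⁴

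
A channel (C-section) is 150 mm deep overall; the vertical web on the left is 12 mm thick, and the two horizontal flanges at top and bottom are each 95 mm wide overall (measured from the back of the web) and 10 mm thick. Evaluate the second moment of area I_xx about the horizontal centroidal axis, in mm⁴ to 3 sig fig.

Split into non-overlapping primitives; take the origin at the lower-left of the bounding box.
Web: 12 × 150, A = 1 800 mm², y = 75 mm, Ī = 3 375 000 mm⁴.
Top flange (beyond web): 83 × 10, A = 830 mm², y = 145 mm, Ī = 6916.7 mm⁴.
Bottom flange (beyond web): 83 × 10, A = 830 mm², y = 5 mm, Ī = 6916.7 mm⁴.
By symmetry the centroid is at mid-height, ȳ = 75 mm.
Transfer each piece to the horizontal centroidal axis using Ī + A·d² with d = y − 75:
  web: d = 0 mm → contributes +3 375 000 mm⁴
  top flange (beyond web): d = 70 mm → contributes +4 073 917 mm⁴
  bottom flange (beyond web): d = -70 mm → contributes +4 073 917 mm⁴
Total I = 11 522 833 mm⁴.

I_xx ≈ 1.15 × 10⁷ mm⁴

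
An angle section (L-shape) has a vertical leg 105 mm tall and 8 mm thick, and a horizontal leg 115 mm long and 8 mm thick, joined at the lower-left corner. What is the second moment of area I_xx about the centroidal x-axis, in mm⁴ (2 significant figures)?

Split into non-overlapping primitives; take the origin at the lower-left of the bounding box.
Vertical leg: 8 × 105, A = 840 mm², y = 52.5 mm, Ī = 771 750 mm⁴.
Horizontal leg (remainder): 107 × 8, A = 856 mm², y = 4 mm, Ī = 4 565 mm⁴.
Centroid: ȳ = ΣA·y / ΣA = 28.02 mm.
Transfer each piece to the centroidal x-axis using Ī + A·d² with d = y − 28.02:
  vertical leg: d = 24.48 mm → contributes +1 275 087 mm⁴
  horizontal leg (remainder): d = -24.02 mm → contributes +498 494 mm⁴
Total I = 1 773 581 mm⁴.

I_xx ≈ 1.8 × 10⁶ mm⁴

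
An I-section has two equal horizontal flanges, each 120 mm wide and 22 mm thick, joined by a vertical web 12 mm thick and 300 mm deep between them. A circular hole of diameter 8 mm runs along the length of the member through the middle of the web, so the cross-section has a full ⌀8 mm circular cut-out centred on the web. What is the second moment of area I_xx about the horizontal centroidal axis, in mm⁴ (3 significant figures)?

Split into non-overlapping primitives; take the origin at the lower-left of the bounding box.
Bottom flange: 120 × 22, A = 2 640 mm², y = 11 mm, Ī = 106 480 mm⁴.
Web: 12 × 300, A = 3 600 mm², y = 172 mm, Ī = 27 000 000 mm⁴.
Top flange: 120 × 22, A = 2 640 mm², y = 333 mm, Ī = 106 480 mm⁴.
Hole (subtracted): ⌀8, A = 50.265 mm², y = 172 mm, Ī = 201.06 mm⁴.
By symmetry the centroid is at mid-height, ȳ = 172 mm.
Transfer each piece to the horizontal centroidal axis using Ī + A·d² with d = y − 172:
  bottom flange: d = -161 mm → contributes +68 537 920 mm⁴
  web: d = 0 mm → contributes +27 000 000 mm⁴
  top flange: d = 161 mm → contributes +68 537 920 mm⁴
  hole: d = 0 mm → contributes −201.06 mm⁴
Total I = 164 075 639 mm⁴.

I_xx ≈ 1.64 × 10⁸ mm⁴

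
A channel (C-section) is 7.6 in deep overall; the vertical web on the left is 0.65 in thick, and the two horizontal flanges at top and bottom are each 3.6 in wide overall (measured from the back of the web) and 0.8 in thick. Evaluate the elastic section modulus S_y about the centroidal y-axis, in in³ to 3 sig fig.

S_y ≈ 4.77 in³

Split into non-overlapping primitives; take the origin at the lower-left of the bounding box.
Web: 0.65 × 7.6, A = 4.94 in², x = 0.325 in, Ī = 0.17393 in⁴.
Top flange (beyond web): 2.95 × 0.8, A = 2.36 in², x = 2.125 in, Ī = 1.7115 in⁴.
Bottom flange (beyond web): 2.95 × 0.8, A = 2.36 in², x = 2.125 in, Ī = 1.7115 in⁴.
Centroid: x̄ = ΣA·x / ΣA = 1.2045 in.
Transfer each piece to the centroidal y-axis using Ī + A·d² with d = x − 1.2045:
  web: d = -0.8795 in → contributes +3.9951 in⁴
  top flange (beyond web): d = 0.9205 in → contributes +3.7112 in⁴
  bottom flange (beyond web): d = 0.9205 in → contributes +3.7112 in⁴
Total I = 11.417 in⁴.
Extreme fibre distance c = 2.3955 in; S = I/c = 4.7662 in³.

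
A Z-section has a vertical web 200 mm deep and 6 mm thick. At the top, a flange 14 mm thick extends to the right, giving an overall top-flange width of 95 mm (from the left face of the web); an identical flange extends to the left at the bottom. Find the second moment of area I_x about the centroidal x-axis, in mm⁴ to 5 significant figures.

I_x ≈ 2.5594 × 10⁷ mm⁴

Decompose the section into non-overlapping parts with the origin at the bottom-left of its bounding rectangle.
Web: 6 × 200, A = 1 200 mm², y = 100 mm, Ī = 4 000 000 mm⁴.
Top flange (beyond web): 89 × 14, A = 1 246 mm², y = 193 mm, Ī = 20351.33 mm⁴.
Bottom flange (beyond web): 89 × 14, A = 1 246 mm², y = 7 mm, Ī = 20351.33 mm⁴.
Centroid: ȳ = ΣA·y / ΣA = 100 mm.
Transfer each piece to the centroidal x-axis using Ī + A·d² with d = y − 100:
  web: d = 0 mm → contributes +4 000 000 mm⁴
  top flange (beyond web): d = 93 mm → contributes +10 797 005 mm⁴
  bottom flange (beyond web): d = -93 mm → contributes +10 797 005 mm⁴
Total I = 25 594 011 mm⁴.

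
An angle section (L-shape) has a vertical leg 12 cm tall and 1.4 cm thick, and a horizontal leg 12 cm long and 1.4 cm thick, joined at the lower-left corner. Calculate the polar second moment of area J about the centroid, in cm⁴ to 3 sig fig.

Split into non-overlapping primitives; take the origin at the lower-left of the bounding box.
Vertical leg: 1.4 × 12, A = 16.8 cm², y = 6 cm, Ī = 201.6 cm⁴.
Horizontal leg (remainder): 10.6 × 1.4, A = 14.84 cm², y = 0.7 cm, Ī = 2.4239 cm⁴.
Centroid: ȳ = ΣA·y / ΣA = 3.5142 cm.
Transfer each piece to the centroidal x-axis using Ī + A·d² with d = y − 3.5142:
  vertical leg: d = 2.4858 cm → contributes +305.41 cm⁴
  horizontal leg (remainder): d = -2.8142 cm → contributes +119.95 cm⁴
Total I = 425.36 cm⁴.
For the y-axis: x̄ = 3.5142 cm.
Repeating about the centroidal y-axis gives I_y = 425.36 cm⁴.
Polar second moment: J = I_x + I_y = 850.73 cm⁴.

J ≈ 851 cm⁴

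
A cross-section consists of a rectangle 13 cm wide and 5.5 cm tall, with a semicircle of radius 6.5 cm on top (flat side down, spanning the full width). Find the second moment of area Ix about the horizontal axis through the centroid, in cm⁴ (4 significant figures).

Break the section into simple shapes (no overlaps), measuring from the bottom-left corner of the bounding box.
Rectangular body: 13 × 5.5, A = 71.5 cm², y = 2.75 cm, Ī = 180.24 cm⁴.
Semicircular cap: semicircle r = 6.5, A = 66.3661 cm², y = 8.25869 cm, Ī = 195.923 cm⁴.
Centroid: ȳ = ΣA·y / ΣA = 5.40178 cm.
Transfer each piece to the horizontal axis through the centroid using Ī + A·d² with d = y − 5.40178:
  rectangular body: d = -2.65178 cm → contributes +683.022 cm⁴
  semicircular cap: d = 2.85691 cm → contributes +737.599 cm⁴
Total I = 1420.62 cm⁴.

Ix ≈ 1421 cm⁴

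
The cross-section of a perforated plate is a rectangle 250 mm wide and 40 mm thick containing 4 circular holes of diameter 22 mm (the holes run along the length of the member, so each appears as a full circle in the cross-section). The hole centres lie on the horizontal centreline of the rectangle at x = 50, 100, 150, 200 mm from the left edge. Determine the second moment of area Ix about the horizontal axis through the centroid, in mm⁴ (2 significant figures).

Treat the section as a set of non-overlapping primitives; coordinates are from the bounding-box lower-left.
Plate: 250 × 40, A = 10 000 mm², y = 20 mm, Ī = 1 333 333 mm⁴.
Hole 1 (subtracted): ⌀22, A = 380.1 mm², y = 20 mm, Ī = 11 499 mm⁴.
Hole 2 (subtracted): ⌀22, A = 380.1 mm², y = 20 mm, Ī = 11 499 mm⁴.
Hole 3 (subtracted): ⌀22, A = 380.1 mm², y = 20 mm, Ī = 11 499 mm⁴.
Hole 4 (subtracted): ⌀22, A = 380.1 mm², y = 20 mm, Ī = 11 499 mm⁴.
By symmetry the centroid is at mid-height, ȳ = 20 mm.
All pieces are centred on the horizontal axis through the centroid, so I = ΣĪ (holes subtracted) = 1 287 337 mm⁴.

Ix ≈ 1.3 × 10⁶ mm⁴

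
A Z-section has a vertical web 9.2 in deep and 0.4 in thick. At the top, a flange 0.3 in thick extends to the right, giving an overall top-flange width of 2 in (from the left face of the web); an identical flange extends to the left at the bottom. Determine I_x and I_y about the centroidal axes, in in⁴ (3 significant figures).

I_x ≈ 45.0 in⁴, I_y ≈ 1.21 in⁴

Split into non-overlapping primitives; take the origin at the lower-left of the bounding box.
Web: 0.4 × 9.2, A = 3.68 in², y = 4.6 in, Ī = 25.956 in⁴.
Top flange (beyond web): 1.6 × 0.3, A = 0.48 in², y = 9.05 in, Ī = 0.0036 in⁴.
Bottom flange (beyond web): 1.6 × 0.3, A = 0.48 in², y = 0.15 in, Ī = 0.0036 in⁴.
Centroid: ȳ = ΣA·y / ΣA = 4.6 in.
Transfer each piece to the centroidal x-axis using Ī + A·d² with d = y − 4.6:
  web: d = 0 in → contributes +25.956 in⁴
  top flange (beyond web): d = 4.45 in → contributes +9.5088 in⁴
  bottom flange (beyond web): d = -4.45 in → contributes +9.5088 in⁴
Total I = 44.974 in⁴.
For the y-axis: x̄ = 1.8 in.
Repeating about the centroidal y-axis gives I_y = 1.2139 in⁴.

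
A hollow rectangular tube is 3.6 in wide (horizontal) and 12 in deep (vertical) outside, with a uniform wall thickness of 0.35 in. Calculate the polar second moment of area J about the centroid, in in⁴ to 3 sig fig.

Decompose the section into non-overlapping parts with the origin at the bottom-left of its bounding rectangle.
Outer rectangle: 3.6 × 12, A = 43.2 in², y = 6 in, Ī = 518.4 in⁴.
Inner void (subtracted): 2.9 × 11.3, A = 32.77 in², y = 6 in, Ī = 348.7 in⁴.
By symmetry the centroid is at mid-height, ȳ = 6 in.
All pieces are centred on the centroidal x-axis, so I = ΣĪ (holes subtracted) = 169.7 in⁴.
Repeating about the centroidal y-axis gives I_y = 23.69 in⁴.
Polar second moment: J = I_x + I_y = 193.39 in⁴.

J ≈ 193 in⁴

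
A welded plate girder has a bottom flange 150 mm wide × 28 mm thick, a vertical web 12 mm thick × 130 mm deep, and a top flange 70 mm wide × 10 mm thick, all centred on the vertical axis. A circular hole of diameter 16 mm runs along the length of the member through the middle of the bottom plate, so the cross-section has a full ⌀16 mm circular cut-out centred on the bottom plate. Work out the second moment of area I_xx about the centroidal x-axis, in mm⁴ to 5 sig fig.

I_xx ≈ 1.9479 × 10⁷ mm⁴

Decompose the section into non-overlapping parts with the origin at the bottom-left of its bounding rectangle.
Bottom plate: 150 × 28, A = 4 200 mm², y = 14 mm, Ī = 274 400 mm⁴.
Web plate: 12 × 130, A = 1 560 mm², y = 93 mm, Ī = 2 197 000 mm⁴.
Top plate: 70 × 10, A = 700 mm², y = 163 mm, Ī = 5833.333 mm⁴.
Hole (subtracted): ⌀16, A = 201.0619 mm², y = 14 mm, Ī = 3216.991 mm⁴.
Centroid: ȳ = ΣA·y / ΣA = 50.35441 mm.
Transfer each piece to the centroidal x-axis using Ī + A·d² with d = y − 50.35441:
  bottom plate: d = -36.35441 mm → contributes +5 825 301 mm⁴
  web plate: d = 42.64559 mm → contributes +5 034 088 mm⁴
  top plate: d = 112.6456 mm → contributes +8 888 154 mm⁴
  hole: d = -36.35441 mm → contributes −268949.1 mm⁴
Total I = 19 478 594 mm⁴.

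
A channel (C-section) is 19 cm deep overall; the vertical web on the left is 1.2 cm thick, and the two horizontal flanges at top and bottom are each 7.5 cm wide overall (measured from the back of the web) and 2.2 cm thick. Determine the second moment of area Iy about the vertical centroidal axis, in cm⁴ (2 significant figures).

Iy ≈ 270 cm⁴

Treat the section as a set of non-overlapping primitives; coordinates are from the bounding-box lower-left.
Web: 1.2 × 19, A = 22.8 cm², x = 0.6 cm, Ī = 2.736 cm⁴.
Top flange (beyond web): 6.3 × 2.2, A = 13.86 cm², x = 4.35 cm, Ī = 45.84 cm⁴.
Bottom flange (beyond web): 6.3 × 2.2, A = 13.86 cm², x = 4.35 cm, Ī = 45.84 cm⁴.
Centroid: x̄ = ΣA·x / ΣA = 2.658 cm.
Transfer each piece to the vertical centroidal axis using Ī + A·d² with d = x − 2.658:
  web: d = -2.058 cm → contributes +99.26 cm⁴
  top flange (beyond web): d = 1.692 cm → contributes +85.54 cm⁴
  bottom flange (beyond web): d = 1.692 cm → contributes +85.54 cm⁴
Total I = 270.3 cm⁴.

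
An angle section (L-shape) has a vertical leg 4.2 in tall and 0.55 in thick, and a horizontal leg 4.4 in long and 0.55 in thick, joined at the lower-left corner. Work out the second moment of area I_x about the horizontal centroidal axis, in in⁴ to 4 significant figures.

Break the section into simple shapes (no overlaps), measuring from the bottom-left corner of the bounding box.
Vertical leg: 0.55 × 4.2, A = 2.31 in², y = 2.1 in, Ī = 3.3957 in⁴.
Horizontal leg (remainder): 3.85 × 0.55, A = 2.1175 in², y = 0.275 in, Ī = 0.0533786 in⁴.
Centroid: ȳ = ΣA·y / ΣA = 1.22717 in.
Transfer each piece to the horizontal centroidal axis using Ī + A·d² with d = y − 1.22717:
  vertical leg: d = 0.872826 in → contributes +5.15552 in⁴
  horizontal leg (remainder): d = -0.952174 in → contributes +1.97318 in⁴
Total I = 7.1287 in⁴.

I_x ≈ 7.129 in⁴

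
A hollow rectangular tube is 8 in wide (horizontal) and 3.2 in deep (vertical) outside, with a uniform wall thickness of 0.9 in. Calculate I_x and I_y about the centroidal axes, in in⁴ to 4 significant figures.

Break the section into simple shapes (no overlaps), measuring from the bottom-left corner of the bounding box.
Outer rectangle: 8 × 3.2, A = 25.6 in², y = 1.6 in, Ī = 21.8453 in⁴.
Inner void (subtracted): 6.2 × 1.4, A = 8.68 in², y = 1.6 in, Ī = 1.41773 in⁴.
By symmetry the centroid is at mid-height, ȳ = 1.6 in.
All pieces are centred on the centroidal x-axis, so I = ΣĪ (holes subtracted) = 20.4276 in⁴.
Repeating about the centroidal y-axis gives I_y = 108.728 in⁴.

I_x ≈ 20.43 in⁴, I_y ≈ 108.7 in⁴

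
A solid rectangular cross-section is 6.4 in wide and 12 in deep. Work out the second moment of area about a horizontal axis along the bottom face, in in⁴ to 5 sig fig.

I_base ≈ 3686.4 in⁴

The section: 6.4 × 12, A = 76.8 in², y = 6 in, Ī = 921.6 in⁴.
Transfer it to the base of the section using Ī + A·d² with d = y − 0:
  the section: d = 6 in → contributes +3686.4 in⁴
Total I = 3686.4 in⁴.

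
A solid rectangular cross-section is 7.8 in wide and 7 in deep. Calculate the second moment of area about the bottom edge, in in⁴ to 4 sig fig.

I_base ≈ 891.8 in⁴

The section: 7.8 × 7, A = 54.6 in², y = 3.5 in, Ī = 222.95 in⁴.
Transfer it to a horizontal axis along the bottom face using Ī + A·d² with d = y − 0:
  the section: d = 3.5 in → contributes +891.8 in⁴
Total I = 891.8 in⁴.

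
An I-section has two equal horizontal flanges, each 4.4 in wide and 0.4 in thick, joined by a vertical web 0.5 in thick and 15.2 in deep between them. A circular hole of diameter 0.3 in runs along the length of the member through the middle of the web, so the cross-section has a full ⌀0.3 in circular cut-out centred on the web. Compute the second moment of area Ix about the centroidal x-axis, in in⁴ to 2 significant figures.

Decompose the section into non-overlapping parts with the origin at the bottom-left of its bounding rectangle.
Bottom flange: 4.4 × 0.4, A = 1.76 in², y = 0.2 in, Ī = 0.02347 in⁴.
Web: 0.5 × 15.2, A = 7.6 in², y = 8 in, Ī = 146.3 in⁴.
Top flange: 4.4 × 0.4, A = 1.76 in², y = 15.8 in, Ī = 0.02347 in⁴.
Hole (subtracted): ⌀0.3, A = 0.07069 in², y = 8 in, Ī = 0.0003976 in⁴.
By symmetry the centroid is at mid-height, ȳ = 8 in.
Transfer each piece to the centroidal x-axis using Ī + A·d² with d = y − 8:
  bottom flange: d = -7.8 in → contributes +107.1 in⁴
  web: d = 0 in → contributes +146.3 in⁴
  top flange: d = 7.8 in → contributes +107.1 in⁴
  hole: d = 0 in → contributes −0.0003976 in⁴
Total I = 360.5 in⁴.

Ix ≈ 360 in⁴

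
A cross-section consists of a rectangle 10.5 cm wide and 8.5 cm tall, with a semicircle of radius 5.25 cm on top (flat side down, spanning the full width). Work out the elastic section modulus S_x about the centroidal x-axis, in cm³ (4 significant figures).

S_x ≈ 249.8 cm³

Treat the section as a set of non-overlapping primitives; coordinates are from the bounding-box lower-left.
Rectangular body: 10.5 × 8.5, A = 89.25 cm², y = 4.25 cm, Ī = 537.359 cm⁴.
Semicircular cap: semicircle r = 5.25, A = 43.2951 cm², y = 10.7282 cm, Ī = 83.3814 cm⁴.
Centroid: ȳ = ΣA·y / ΣA = 6.36606 cm.
Transfer each piece to the centroidal x-axis using Ī + A·d² with d = y − 6.36606:
  rectangular body: d = -2.11606 cm → contributes +936.994 cm⁴
  semicircular cap: d = 4.36211 cm → contributes +907.201 cm⁴
Total I = 1844.19 cm⁴.
Extreme fibre distance c = 7.38394 cm; S = I/c = 249.757 cm³.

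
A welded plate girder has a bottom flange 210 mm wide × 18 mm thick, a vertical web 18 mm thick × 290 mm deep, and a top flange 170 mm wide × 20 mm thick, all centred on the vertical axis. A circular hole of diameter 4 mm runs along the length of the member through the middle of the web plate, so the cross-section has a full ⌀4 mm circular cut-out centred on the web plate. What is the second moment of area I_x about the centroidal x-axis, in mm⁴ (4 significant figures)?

I_x ≈ 2.079 × 10⁸ mm⁴

Decompose the section into non-overlapping parts with the origin at the bottom-left of its bounding rectangle.
Bottom plate: 210 × 18, A = 3 780 mm², y = 9 mm, Ī = 102 060 mm⁴.
Web plate: 18 × 290, A = 5 220 mm², y = 163 mm, Ī = 36 583 500 mm⁴.
Top plate: 170 × 20, A = 3 400 mm², y = 318 mm, Ī = 113 333 mm⁴.
Hole (subtracted): ⌀4, A = 12.5664 mm², y = 163 mm, Ī = 12.5664 mm⁴.
Centroid: ȳ = ΣA·y / ΣA = 158.55 mm.
Transfer each piece to the centroidal x-axis using Ī + A·d² with d = y − 158.55:
  bottom plate: d = -149.55 mm → contributes +84 642 898 mm⁴
  web plate: d = 4.44967 mm → contributes +36 686 854 mm⁴
  top plate: d = 159.45 mm → contributes +86 555 605 mm⁴
  hole: d = 4.44967 mm → contributes −261.375 mm⁴
Total I = 207 885 095 mm⁴.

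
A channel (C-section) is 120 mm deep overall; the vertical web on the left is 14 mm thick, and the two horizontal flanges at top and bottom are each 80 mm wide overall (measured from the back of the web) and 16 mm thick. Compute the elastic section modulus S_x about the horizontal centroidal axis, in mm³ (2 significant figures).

Break the section into simple shapes (no overlaps), measuring from the bottom-left corner of the bounding box.
Web: 14 × 120, A = 1 680 mm², y = 60 mm, Ī = 2 016 000 mm⁴.
Top flange (beyond web): 66 × 16, A = 1 056 mm², y = 112 mm, Ī = 22 528 mm⁴.
Bottom flange (beyond web): 66 × 16, A = 1 056 mm², y = 8 mm, Ī = 22 528 mm⁴.
By symmetry the centroid is at mid-height, ȳ = 60 mm.
Transfer each piece to the horizontal centroidal axis using Ī + A·d² with d = y − 60:
  web: d = 0 mm → contributes +2 016 000 mm⁴
  top flange (beyond web): d = 52 mm → contributes +2 877 952 mm⁴
  bottom flange (beyond web): d = -52 mm → contributes +2 877 952 mm⁴
Total I = 7 771 904 mm⁴.
Extreme fibre distance c = 60 mm; S = I/c = 129 532 mm³.

S_x ≈ 1.3 × 10⁵ mm³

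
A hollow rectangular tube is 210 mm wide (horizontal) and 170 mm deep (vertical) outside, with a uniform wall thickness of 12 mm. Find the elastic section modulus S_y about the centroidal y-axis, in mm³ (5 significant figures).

S_y ≈ 5.0387 × 10⁵ mm³

Decompose the section into non-overlapping parts with the origin at the bottom-left of its bounding rectangle.
Outer rectangle: 210 × 170, A = 35 700 mm², x = 105 mm, Ī = 131 197 500 mm⁴.
Inner void (subtracted): 186 × 146, A = 27 156 mm², x = 105 mm, Ī = 78 290 748 mm⁴.
By symmetry the centroid is at mid-width, x̄ = 105 mm.
All pieces are centred on the centroidal y-axis, so I = ΣĪ (holes subtracted) = 52 906 752 mm⁴.
Extreme fibre distance c = 105 mm; S = I/c = 503873.8 mm³.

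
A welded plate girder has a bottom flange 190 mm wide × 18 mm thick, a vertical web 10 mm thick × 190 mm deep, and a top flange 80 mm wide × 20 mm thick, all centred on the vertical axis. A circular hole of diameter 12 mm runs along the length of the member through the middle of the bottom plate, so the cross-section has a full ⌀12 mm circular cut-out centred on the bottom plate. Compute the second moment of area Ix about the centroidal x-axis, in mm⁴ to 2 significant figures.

Ix ≈ 5.5 × 10⁷ mm⁴

Break the section into simple shapes (no overlaps), measuring from the bottom-left corner of the bounding box.
Bottom plate: 190 × 18, A = 3 420 mm², y = 9 mm, Ī = 92 340 mm⁴.
Web plate: 10 × 190, A = 1 900 mm², y = 113 mm, Ī = 5 715 833 mm⁴.
Top plate: 80 × 20, A = 1 600 mm², y = 218 mm, Ī = 53 333 mm⁴.
Hole (subtracted): ⌀12, A = 113.1 mm², y = 9 mm, Ī = 1 018 mm⁴.
Centroid: ȳ = ΣA·y / ΣA = 87.16 mm.
Transfer each piece to the centroidal x-axis using Ī + A·d² with d = y − 87.16:
  bottom plate: d = -78.16 mm → contributes +20 982 910 mm⁴
  web plate: d = 25.84 mm → contributes +6 984 871 mm⁴
  top plate: d = 130.8 mm → contributes +27 445 595 mm⁴
  hole: d = -78.16 mm → contributes −691 856 mm⁴
Total I = 54 721 519 mm⁴.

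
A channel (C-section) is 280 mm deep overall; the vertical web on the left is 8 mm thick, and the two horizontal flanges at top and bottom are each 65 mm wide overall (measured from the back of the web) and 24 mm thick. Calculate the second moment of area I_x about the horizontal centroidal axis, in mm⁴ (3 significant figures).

I_x ≈ 5.96 × 10⁷ mm⁴

Break the section into simple shapes (no overlaps), measuring from the bottom-left corner of the bounding box.
Web: 8 × 280, A = 2 240 mm², y = 140 mm, Ī = 14 634 667 mm⁴.
Top flange (beyond web): 57 × 24, A = 1 368 mm², y = 268 mm, Ī = 65 664 mm⁴.
Bottom flange (beyond web): 57 × 24, A = 1 368 mm², y = 12 mm, Ī = 65 664 mm⁴.
By symmetry the centroid is at mid-height, ȳ = 140 mm.
Transfer each piece to the horizontal centroidal axis using Ī + A·d² with d = y − 140:
  web: d = 0 mm → contributes +14 634 667 mm⁴
  top flange (beyond web): d = 128 mm → contributes +22 478 976 mm⁴
  bottom flange (beyond web): d = -128 mm → contributes +22 478 976 mm⁴
Total I = 59 592 619 mm⁴.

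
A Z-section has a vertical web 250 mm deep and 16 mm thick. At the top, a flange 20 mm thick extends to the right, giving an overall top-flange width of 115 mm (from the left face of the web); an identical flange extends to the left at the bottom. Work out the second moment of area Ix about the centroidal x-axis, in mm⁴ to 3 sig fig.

Ix ≈ 7.33 × 10⁷ mm⁴

Split into non-overlapping primitives; take the origin at the lower-left of the bounding box.
Web: 16 × 250, A = 4 000 mm², y = 125 mm, Ī = 20 833 333 mm⁴.
Top flange (beyond web): 99 × 20, A = 1 980 mm², y = 240 mm, Ī = 66 000 mm⁴.
Bottom flange (beyond web): 99 × 20, A = 1 980 mm², y = 10 mm, Ī = 66 000 mm⁴.
Centroid: ȳ = ΣA·y / ΣA = 125 mm.
Transfer each piece to the centroidal x-axis using Ī + A·d² with d = y − 125:
  web: d = 0 mm → contributes +20 833 333 mm⁴
  top flange (beyond web): d = 115 mm → contributes +26 251 500 mm⁴
  bottom flange (beyond web): d = -115 mm → contributes +26 251 500 mm⁴
Total I = 73 336 333 mm⁴.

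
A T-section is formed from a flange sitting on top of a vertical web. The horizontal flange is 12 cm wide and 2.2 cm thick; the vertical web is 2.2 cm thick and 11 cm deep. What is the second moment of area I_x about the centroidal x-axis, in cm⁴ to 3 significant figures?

I_x ≈ 805 cm⁴

Decompose the section into non-overlapping parts with the origin at the bottom-left of its bounding rectangle.
Flange: 12 × 2.2, A = 26.4 cm², y = 12.1 cm, Ī = 10.648 cm⁴.
Web: 2.2 × 11, A = 24.2 cm², y = 5.5 cm, Ī = 244.02 cm⁴.
Centroid: ȳ = ΣA·y / ΣA = 8.9435 cm.
Transfer each piece to the centroidal x-axis using Ī + A·d² with d = y − 8.9435:
  flange: d = 3.1565 cm → contributes +273.69 cm⁴
  web: d = -3.4435 cm → contributes +530.97 cm⁴
Total I = 804.66 cm⁴.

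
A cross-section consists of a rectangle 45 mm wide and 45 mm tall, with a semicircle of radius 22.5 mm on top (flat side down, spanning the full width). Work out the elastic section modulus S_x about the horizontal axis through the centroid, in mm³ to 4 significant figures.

Split into non-overlapping primitives; take the origin at the lower-left of the bounding box.
Rectangular body: 45 × 45, A = 2 025 mm², y = 22.5 mm, Ī = 341 719 mm⁴.
Semicircular cap: semicircle r = 22.5, A = 795.216 mm², y = 54.5493 mm, Ī = 28129.5 mm⁴.
Centroid: ȳ = ΣA·y / ΣA = 31.5369 mm.
Transfer each piece to the horizontal axis through the centroid using Ī + A·d² with d = y − 31.5369:
  rectangular body: d = -9.03693 mm → contributes +507 093 mm⁴
  semicircular cap: d = 23.0124 mm → contributes +449 251 mm⁴
Total I = 956 344 mm⁴.
Extreme fibre distance c = 35.9631 mm; S = I/c = 26592.4 mm³.

S_x ≈ 2.659 × 10⁴ mm³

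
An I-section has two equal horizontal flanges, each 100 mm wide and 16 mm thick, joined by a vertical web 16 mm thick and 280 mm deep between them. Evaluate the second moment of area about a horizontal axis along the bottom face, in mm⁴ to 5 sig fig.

Break the section into simple shapes (no overlaps), measuring from the bottom-left corner of the bounding box.
Bottom flange: 100 × 16, A = 1 600 mm², y = 8 mm, Ī = 34133.33 mm⁴.
Web: 16 × 280, A = 4 480 mm², y = 156 mm, Ī = 29 269 333 mm⁴.
Top flange: 100 × 16, A = 1 600 mm², y = 304 mm, Ī = 34133.33 mm⁴.
Transfer each piece to the base of the section using Ī + A·d² with d = y − 0:
  bottom flange: d = 8 mm → contributes +136533.3 mm⁴
  web: d = 156 mm → contributes +138 294 613 mm⁴
  top flange: d = 304 mm → contributes +147 899 733 mm⁴
Total I = 286 330 880 mm⁴.

I_base ≈ 2.8633 × 10⁸ mm⁴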